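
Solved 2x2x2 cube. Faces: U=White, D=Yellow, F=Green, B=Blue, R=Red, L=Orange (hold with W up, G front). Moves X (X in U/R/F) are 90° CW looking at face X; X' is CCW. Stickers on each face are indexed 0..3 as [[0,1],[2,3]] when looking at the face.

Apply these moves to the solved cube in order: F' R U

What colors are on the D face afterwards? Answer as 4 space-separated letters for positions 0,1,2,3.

After move 1 (F'): F=GGGG U=WWRR R=YRYR D=OOYY L=OWOW
After move 2 (R): R=YYRR U=WGRG F=GOGY D=OBYB B=RBWB
After move 3 (U): U=RWGG F=YYGY R=RBRR B=OWWB L=GOOW
Query: D face = OBYB

Answer: O B Y B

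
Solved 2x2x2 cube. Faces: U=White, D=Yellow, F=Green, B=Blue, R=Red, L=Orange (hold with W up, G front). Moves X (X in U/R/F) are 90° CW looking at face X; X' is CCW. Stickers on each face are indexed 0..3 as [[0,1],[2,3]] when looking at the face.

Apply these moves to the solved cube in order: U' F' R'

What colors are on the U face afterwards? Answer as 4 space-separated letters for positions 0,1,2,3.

Answer: W B G R

Derivation:
After move 1 (U'): U=WWWW F=OOGG R=GGRR B=RRBB L=BBOO
After move 2 (F'): F=OGOG U=WWGR R=YGYR D=BOYY L=BWOW
After move 3 (R'): R=GRYY U=WBGR F=OWOR D=BGYG B=YROB
Query: U face = WBGR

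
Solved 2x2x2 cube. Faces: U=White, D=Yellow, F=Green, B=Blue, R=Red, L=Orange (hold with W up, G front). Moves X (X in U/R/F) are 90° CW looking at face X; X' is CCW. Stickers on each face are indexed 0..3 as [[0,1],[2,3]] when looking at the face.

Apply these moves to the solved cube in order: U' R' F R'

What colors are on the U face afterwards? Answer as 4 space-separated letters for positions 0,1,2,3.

Answer: W Y O Y

Derivation:
After move 1 (U'): U=WWWW F=OOGG R=GGRR B=RRBB L=BBOO
After move 2 (R'): R=GRGR U=WBWR F=OWGW D=YOYG B=YRYB
After move 3 (F): F=GOWW U=WBOB R=WRRR D=GGYG L=BYOO
After move 4 (R'): R=RRWR U=WYOY F=GBWB D=GOYW B=GRGB
Query: U face = WYOY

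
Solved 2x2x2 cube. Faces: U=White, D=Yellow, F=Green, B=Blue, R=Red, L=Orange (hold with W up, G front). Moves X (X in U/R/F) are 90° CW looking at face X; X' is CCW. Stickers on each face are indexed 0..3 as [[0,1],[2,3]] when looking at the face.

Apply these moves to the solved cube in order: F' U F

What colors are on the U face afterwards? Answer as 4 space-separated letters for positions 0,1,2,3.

After move 1 (F'): F=GGGG U=WWRR R=YRYR D=OOYY L=OWOW
After move 2 (U): U=RWRW F=YRGG R=BBYR B=OWBB L=GGOW
After move 3 (F): F=GYGR U=RWWG R=RBWR D=YBYY L=GOOO
Query: U face = RWWG

Answer: R W W G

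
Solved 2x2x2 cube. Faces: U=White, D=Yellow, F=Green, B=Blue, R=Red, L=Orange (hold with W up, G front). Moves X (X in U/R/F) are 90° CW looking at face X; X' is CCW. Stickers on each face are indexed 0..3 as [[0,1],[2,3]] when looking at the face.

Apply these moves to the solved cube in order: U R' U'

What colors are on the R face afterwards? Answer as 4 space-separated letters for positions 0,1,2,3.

Answer: R W B R

Derivation:
After move 1 (U): U=WWWW F=RRGG R=BBRR B=OOBB L=GGOO
After move 2 (R'): R=BRBR U=WBWO F=RWGW D=YRYG B=YOYB
After move 3 (U'): U=BOWW F=GGGW R=RWBR B=BRYB L=YOOO
Query: R face = RWBR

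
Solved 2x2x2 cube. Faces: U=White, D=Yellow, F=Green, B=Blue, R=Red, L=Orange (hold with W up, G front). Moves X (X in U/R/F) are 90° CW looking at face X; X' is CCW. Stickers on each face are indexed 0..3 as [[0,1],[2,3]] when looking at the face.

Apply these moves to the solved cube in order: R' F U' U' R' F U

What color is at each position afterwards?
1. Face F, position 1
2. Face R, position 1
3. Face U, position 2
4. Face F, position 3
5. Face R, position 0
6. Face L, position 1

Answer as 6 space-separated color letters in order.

Answer: R G R O G Y

Derivation:
After move 1 (R'): R=RRRR U=WBWB F=GWGW D=YGYG B=YBYB
After move 2 (F): F=GGWW U=WBOO R=WRBR D=RRYG L=OYOG
After move 3 (U'): U=BOWO F=OYWW R=GGBR B=WRYB L=YBOG
After move 4 (U'): U=OOBW F=YBWW R=OYBR B=GGYB L=WROG
After move 5 (R'): R=YROB U=OYBG F=YOWW D=RBYW B=GGRB
After move 6 (F): F=WYWO U=OYGR R=BRGB D=OYYW L=WROB
After move 7 (U): U=GORY F=BRWO R=GGGB B=WRRB L=WYOB
Query 1: F[1] = R
Query 2: R[1] = G
Query 3: U[2] = R
Query 4: F[3] = O
Query 5: R[0] = G
Query 6: L[1] = Y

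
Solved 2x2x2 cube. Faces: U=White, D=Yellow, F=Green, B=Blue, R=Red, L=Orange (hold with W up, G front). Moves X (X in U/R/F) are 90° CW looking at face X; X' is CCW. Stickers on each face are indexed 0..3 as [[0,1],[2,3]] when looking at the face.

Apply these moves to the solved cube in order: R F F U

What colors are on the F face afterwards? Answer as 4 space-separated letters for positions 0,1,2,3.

Answer: O R Y G

Derivation:
After move 1 (R): R=RRRR U=WGWG F=GYGY D=YBYB B=WBWB
After move 2 (F): F=GGYY U=WGOO R=WRGR D=RRYB L=OYOB
After move 3 (F): F=YGYG U=WGBY R=OROR D=GWYB L=OROR
After move 4 (U): U=BWYG F=ORYG R=WBOR B=ORWB L=YGOR
Query: F face = ORYG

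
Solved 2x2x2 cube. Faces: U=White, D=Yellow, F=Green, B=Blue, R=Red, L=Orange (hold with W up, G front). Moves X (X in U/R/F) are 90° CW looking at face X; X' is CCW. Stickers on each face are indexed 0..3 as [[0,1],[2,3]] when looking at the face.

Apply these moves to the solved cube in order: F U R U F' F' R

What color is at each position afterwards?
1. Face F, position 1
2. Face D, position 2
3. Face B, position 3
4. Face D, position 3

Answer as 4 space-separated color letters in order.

Answer: G Y B G

Derivation:
After move 1 (F): F=GGGG U=WWOO R=WRWR D=RRYY L=OYOY
After move 2 (U): U=OWOW F=WRGG R=BBWR B=OYBB L=GGOY
After move 3 (R): R=WBRB U=OROG F=WRGY D=RBYO B=WYWB
After move 4 (U): U=OOGR F=WBGY R=WYRB B=GGWB L=WROY
After move 5 (F'): F=BYWG U=OOWR R=BYRB D=RYYO L=WROG
After move 6 (F'): F=YGBW U=OOBR R=YYRB D=RGYO L=WROW
After move 7 (R): R=RYBY U=OGBW F=YGBO D=RWYG B=RGOB
Query 1: F[1] = G
Query 2: D[2] = Y
Query 3: B[3] = B
Query 4: D[3] = G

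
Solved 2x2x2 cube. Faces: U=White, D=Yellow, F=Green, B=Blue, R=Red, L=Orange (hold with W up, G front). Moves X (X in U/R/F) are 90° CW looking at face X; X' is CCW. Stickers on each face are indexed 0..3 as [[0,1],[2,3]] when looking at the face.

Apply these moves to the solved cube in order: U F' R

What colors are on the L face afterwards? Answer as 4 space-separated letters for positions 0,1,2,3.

Answer: G W O W

Derivation:
After move 1 (U): U=WWWW F=RRGG R=BBRR B=OOBB L=GGOO
After move 2 (F'): F=RGRG U=WWBR R=YBYR D=GOYY L=GWOW
After move 3 (R): R=YYRB U=WGBG F=RORY D=GBYO B=ROWB
Query: L face = GWOW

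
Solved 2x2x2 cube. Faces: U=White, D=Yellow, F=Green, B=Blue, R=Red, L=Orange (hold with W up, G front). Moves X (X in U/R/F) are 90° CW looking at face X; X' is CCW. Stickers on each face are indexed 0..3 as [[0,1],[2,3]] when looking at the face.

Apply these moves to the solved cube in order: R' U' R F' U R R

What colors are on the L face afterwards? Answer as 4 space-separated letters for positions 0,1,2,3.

Answer: G G O W

Derivation:
After move 1 (R'): R=RRRR U=WBWB F=GWGW D=YGYG B=YBYB
After move 2 (U'): U=BBWW F=OOGW R=GWRR B=RRYB L=YBOO
After move 3 (R): R=RGRW U=BOWW F=OGGG D=YYYR B=WRBB
After move 4 (F'): F=GGOG U=BORR R=YGYW D=BOYR L=YWOW
After move 5 (U): U=RBRO F=YGOG R=WRYW B=YWBB L=GGOW
After move 6 (R): R=YWWR U=RGRG F=YOOR D=BBYY B=OWBB
After move 7 (R): R=WYRW U=RORR F=YBOY D=BBYO B=GWGB
Query: L face = GGOW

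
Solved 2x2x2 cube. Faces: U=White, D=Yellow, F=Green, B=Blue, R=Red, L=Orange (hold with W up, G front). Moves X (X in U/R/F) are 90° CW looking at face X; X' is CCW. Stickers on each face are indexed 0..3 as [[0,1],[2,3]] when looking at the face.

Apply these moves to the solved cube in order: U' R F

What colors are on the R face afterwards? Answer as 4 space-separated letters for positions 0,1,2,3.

After move 1 (U'): U=WWWW F=OOGG R=GGRR B=RRBB L=BBOO
After move 2 (R): R=RGRG U=WOWG F=OYGY D=YBYR B=WRWB
After move 3 (F): F=GOYY U=WOOB R=WGGG D=RRYR L=BYOB
Query: R face = WGGG

Answer: W G G G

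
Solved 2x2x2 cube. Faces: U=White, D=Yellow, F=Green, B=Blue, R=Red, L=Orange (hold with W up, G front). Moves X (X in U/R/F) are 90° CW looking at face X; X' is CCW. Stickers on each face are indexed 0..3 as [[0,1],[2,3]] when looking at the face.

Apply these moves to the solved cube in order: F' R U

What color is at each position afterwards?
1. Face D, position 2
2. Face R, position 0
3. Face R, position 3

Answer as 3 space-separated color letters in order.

After move 1 (F'): F=GGGG U=WWRR R=YRYR D=OOYY L=OWOW
After move 2 (R): R=YYRR U=WGRG F=GOGY D=OBYB B=RBWB
After move 3 (U): U=RWGG F=YYGY R=RBRR B=OWWB L=GOOW
Query 1: D[2] = Y
Query 2: R[0] = R
Query 3: R[3] = R

Answer: Y R R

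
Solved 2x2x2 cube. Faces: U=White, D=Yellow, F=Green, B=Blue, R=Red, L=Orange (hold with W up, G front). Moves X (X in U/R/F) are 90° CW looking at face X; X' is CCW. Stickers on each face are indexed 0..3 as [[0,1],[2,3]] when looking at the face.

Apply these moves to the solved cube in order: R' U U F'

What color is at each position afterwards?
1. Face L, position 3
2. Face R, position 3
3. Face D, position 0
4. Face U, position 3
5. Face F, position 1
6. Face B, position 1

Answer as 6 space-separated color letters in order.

After move 1 (R'): R=RRRR U=WBWB F=GWGW D=YGYG B=YBYB
After move 2 (U): U=WWBB F=RRGW R=YBRR B=OOYB L=GWOO
After move 3 (U): U=BWBW F=YBGW R=OORR B=GWYB L=RROO
After move 4 (F'): F=BWYG U=BWOR R=GOYR D=ROYG L=RWOB
Query 1: L[3] = B
Query 2: R[3] = R
Query 3: D[0] = R
Query 4: U[3] = R
Query 5: F[1] = W
Query 6: B[1] = W

Answer: B R R R W W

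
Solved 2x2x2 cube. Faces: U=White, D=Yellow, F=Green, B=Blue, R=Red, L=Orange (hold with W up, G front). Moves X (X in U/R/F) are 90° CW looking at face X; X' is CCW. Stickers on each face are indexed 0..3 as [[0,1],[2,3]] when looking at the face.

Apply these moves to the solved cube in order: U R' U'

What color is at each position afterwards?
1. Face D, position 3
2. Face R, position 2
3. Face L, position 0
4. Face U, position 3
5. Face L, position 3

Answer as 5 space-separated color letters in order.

After move 1 (U): U=WWWW F=RRGG R=BBRR B=OOBB L=GGOO
After move 2 (R'): R=BRBR U=WBWO F=RWGW D=YRYG B=YOYB
After move 3 (U'): U=BOWW F=GGGW R=RWBR B=BRYB L=YOOO
Query 1: D[3] = G
Query 2: R[2] = B
Query 3: L[0] = Y
Query 4: U[3] = W
Query 5: L[3] = O

Answer: G B Y W O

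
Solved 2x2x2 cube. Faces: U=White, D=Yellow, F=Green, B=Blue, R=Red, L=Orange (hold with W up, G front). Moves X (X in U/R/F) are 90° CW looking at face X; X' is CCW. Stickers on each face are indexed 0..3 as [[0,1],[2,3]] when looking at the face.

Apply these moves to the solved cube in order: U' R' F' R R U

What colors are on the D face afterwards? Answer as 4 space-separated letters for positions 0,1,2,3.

Answer: B B Y G

Derivation:
After move 1 (U'): U=WWWW F=OOGG R=GGRR B=RRBB L=BBOO
After move 2 (R'): R=GRGR U=WBWR F=OWGW D=YOYG B=YRYB
After move 3 (F'): F=WWOG U=WBGG R=ORYR D=BOYG L=BROW
After move 4 (R): R=YORR U=WWGG F=WOOG D=BYYY B=GRBB
After move 5 (R): R=RYRO U=WOGG F=WYOY D=BBYG B=GRWB
After move 6 (U): U=GWGO F=RYOY R=GRRO B=BRWB L=WYOW
Query: D face = BBYG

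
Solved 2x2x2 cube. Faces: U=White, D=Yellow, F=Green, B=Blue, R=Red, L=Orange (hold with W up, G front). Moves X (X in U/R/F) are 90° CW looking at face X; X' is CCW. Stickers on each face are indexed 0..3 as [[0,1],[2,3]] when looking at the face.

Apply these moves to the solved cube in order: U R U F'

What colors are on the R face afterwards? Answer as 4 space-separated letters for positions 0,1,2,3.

Answer: B O Y B

Derivation:
After move 1 (U): U=WWWW F=RRGG R=BBRR B=OOBB L=GGOO
After move 2 (R): R=RBRB U=WRWG F=RYGY D=YBYO B=WOWB
After move 3 (U): U=WWGR F=RBGY R=WORB B=GGWB L=RYOO
After move 4 (F'): F=BYRG U=WWWR R=BOYB D=YOYO L=RROG
Query: R face = BOYB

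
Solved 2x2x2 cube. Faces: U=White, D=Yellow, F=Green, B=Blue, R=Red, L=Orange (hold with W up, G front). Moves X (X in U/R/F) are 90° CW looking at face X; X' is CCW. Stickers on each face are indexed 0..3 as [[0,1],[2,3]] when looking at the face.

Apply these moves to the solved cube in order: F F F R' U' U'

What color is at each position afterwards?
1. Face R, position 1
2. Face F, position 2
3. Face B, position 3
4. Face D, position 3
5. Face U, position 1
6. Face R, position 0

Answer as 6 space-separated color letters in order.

Answer: W G B G R O

Derivation:
After move 1 (F): F=GGGG U=WWOO R=WRWR D=RRYY L=OYOY
After move 2 (F): F=GGGG U=WWYY R=OROR D=WWYY L=OROR
After move 3 (F): F=GGGG U=WWRR R=YRYR D=OOYY L=OWOW
After move 4 (R'): R=RRYY U=WBRB F=GWGR D=OGYG B=YBOB
After move 5 (U'): U=BBWR F=OWGR R=GWYY B=RROB L=YBOW
After move 6 (U'): U=BRBW F=YBGR R=OWYY B=GWOB L=RROW
Query 1: R[1] = W
Query 2: F[2] = G
Query 3: B[3] = B
Query 4: D[3] = G
Query 5: U[1] = R
Query 6: R[0] = O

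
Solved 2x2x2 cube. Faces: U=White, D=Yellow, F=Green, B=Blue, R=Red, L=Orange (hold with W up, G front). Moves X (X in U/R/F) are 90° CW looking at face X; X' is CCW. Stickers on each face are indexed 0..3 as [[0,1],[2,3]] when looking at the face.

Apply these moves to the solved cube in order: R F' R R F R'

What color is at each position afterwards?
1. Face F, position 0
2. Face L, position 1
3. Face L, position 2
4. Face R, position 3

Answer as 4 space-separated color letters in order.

After move 1 (R): R=RRRR U=WGWG F=GYGY D=YBYB B=WBWB
After move 2 (F'): F=YYGG U=WGRR R=BRYR D=OOYB L=OGOW
After move 3 (R): R=YBRR U=WYRG F=YOGB D=OWYW B=RBGB
After move 4 (R): R=RYRB U=WORB F=YWGW D=OGYR B=GBYB
After move 5 (F): F=GYWW U=WOWG R=RYBB D=RRYR L=OOOG
After move 6 (R'): R=YBRB U=WYWG F=GOWG D=RYYW B=RBRB
Query 1: F[0] = G
Query 2: L[1] = O
Query 3: L[2] = O
Query 4: R[3] = B

Answer: G O O B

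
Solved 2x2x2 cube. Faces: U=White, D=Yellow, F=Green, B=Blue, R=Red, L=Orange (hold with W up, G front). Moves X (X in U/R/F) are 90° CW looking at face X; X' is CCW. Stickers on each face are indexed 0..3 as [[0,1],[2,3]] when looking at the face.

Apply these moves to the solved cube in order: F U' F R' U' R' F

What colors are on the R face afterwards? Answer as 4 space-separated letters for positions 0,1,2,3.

Answer: W O G W

Derivation:
After move 1 (F): F=GGGG U=WWOO R=WRWR D=RRYY L=OYOY
After move 2 (U'): U=WOWO F=OYGG R=GGWR B=WRBB L=BBOY
After move 3 (F): F=GOGY U=WOYB R=WGOR D=WGYY L=BROR
After move 4 (R'): R=GRWO U=WBYW F=GOGB D=WOYY B=YRGB
After move 5 (U'): U=BWWY F=BRGB R=GOWO B=GRGB L=YROR
After move 6 (R'): R=OOGW U=BGWG F=BWGY D=WRYB B=YROB
After move 7 (F): F=GBYW U=BGRR R=WOGW D=GOYB L=YWOR
Query: R face = WOGW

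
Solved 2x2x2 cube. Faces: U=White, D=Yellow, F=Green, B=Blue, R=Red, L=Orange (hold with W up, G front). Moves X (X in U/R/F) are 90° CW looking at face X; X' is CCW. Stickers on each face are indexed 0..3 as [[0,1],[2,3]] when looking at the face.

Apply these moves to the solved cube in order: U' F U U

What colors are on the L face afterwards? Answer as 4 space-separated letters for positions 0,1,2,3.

Answer: W G O Y

Derivation:
After move 1 (U'): U=WWWW F=OOGG R=GGRR B=RRBB L=BBOO
After move 2 (F): F=GOGO U=WWOB R=WGWR D=RGYY L=BYOY
After move 3 (U): U=OWBW F=WGGO R=RRWR B=BYBB L=GOOY
After move 4 (U): U=BOWW F=RRGO R=BYWR B=GOBB L=WGOY
Query: L face = WGOY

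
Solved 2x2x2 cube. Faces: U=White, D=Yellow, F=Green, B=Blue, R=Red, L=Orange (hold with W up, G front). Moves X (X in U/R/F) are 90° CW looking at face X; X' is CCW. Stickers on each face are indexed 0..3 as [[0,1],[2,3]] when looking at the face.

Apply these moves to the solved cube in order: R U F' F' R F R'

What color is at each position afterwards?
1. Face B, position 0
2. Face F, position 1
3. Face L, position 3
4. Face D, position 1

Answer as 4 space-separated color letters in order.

Answer: O G W Y

Derivation:
After move 1 (R): R=RRRR U=WGWG F=GYGY D=YBYB B=WBWB
After move 2 (U): U=WWGG F=RRGY R=WBRR B=OOWB L=GYOO
After move 3 (F'): F=RYRG U=WWWR R=BBYR D=YOYB L=GGOG
After move 4 (F'): F=YGRR U=WWBY R=OBYR D=GGYB L=GROW
After move 5 (R): R=YORB U=WGBR F=YGRB D=GWYO B=YOWB
After move 6 (F): F=RYBG U=WGWR R=BORB D=RYYO L=GGOW
After move 7 (R'): R=OBBR U=WWWY F=RGBR D=RYYG B=OOYB
Query 1: B[0] = O
Query 2: F[1] = G
Query 3: L[3] = W
Query 4: D[1] = Y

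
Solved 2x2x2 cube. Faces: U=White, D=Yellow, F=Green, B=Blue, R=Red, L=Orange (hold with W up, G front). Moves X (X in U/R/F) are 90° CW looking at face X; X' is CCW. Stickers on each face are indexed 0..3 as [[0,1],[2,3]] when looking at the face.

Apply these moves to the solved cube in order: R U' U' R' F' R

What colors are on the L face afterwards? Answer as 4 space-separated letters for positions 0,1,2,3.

Answer: R G O G

Derivation:
After move 1 (R): R=RRRR U=WGWG F=GYGY D=YBYB B=WBWB
After move 2 (U'): U=GGWW F=OOGY R=GYRR B=RRWB L=WBOO
After move 3 (U'): U=GWGW F=WBGY R=OORR B=GYWB L=RROO
After move 4 (R'): R=OROR U=GWGG F=WWGW D=YBYY B=BYBB
After move 5 (F'): F=WWWG U=GWOO R=BRYR D=ROYY L=RGOG
After move 6 (R): R=YBRR U=GWOG F=WOWY D=RBYB B=OYWB
Query: L face = RGOG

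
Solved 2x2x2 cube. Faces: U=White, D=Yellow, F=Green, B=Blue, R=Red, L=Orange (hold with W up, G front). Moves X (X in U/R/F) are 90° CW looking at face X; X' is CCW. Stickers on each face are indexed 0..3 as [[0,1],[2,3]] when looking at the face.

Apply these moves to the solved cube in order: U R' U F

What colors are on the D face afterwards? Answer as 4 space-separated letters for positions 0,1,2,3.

Answer: B Y Y G

Derivation:
After move 1 (U): U=WWWW F=RRGG R=BBRR B=OOBB L=GGOO
After move 2 (R'): R=BRBR U=WBWO F=RWGW D=YRYG B=YOYB
After move 3 (U): U=WWOB F=BRGW R=YOBR B=GGYB L=RWOO
After move 4 (F): F=GBWR U=WWOW R=OOBR D=BYYG L=RYOR
Query: D face = BYYG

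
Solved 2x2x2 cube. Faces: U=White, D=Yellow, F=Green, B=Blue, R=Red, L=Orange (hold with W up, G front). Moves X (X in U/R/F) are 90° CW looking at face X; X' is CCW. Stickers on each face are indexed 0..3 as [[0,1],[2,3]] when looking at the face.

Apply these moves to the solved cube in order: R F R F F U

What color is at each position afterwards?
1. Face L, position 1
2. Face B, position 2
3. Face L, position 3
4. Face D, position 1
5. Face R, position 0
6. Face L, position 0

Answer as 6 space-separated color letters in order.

Answer: Y G G O O B

Derivation:
After move 1 (R): R=RRRR U=WGWG F=GYGY D=YBYB B=WBWB
After move 2 (F): F=GGYY U=WGOO R=WRGR D=RRYB L=OYOB
After move 3 (R): R=GWRR U=WGOY F=GRYB D=RWYW B=OBGB
After move 4 (F): F=YGBR U=WGBY R=OWYR D=RGYW L=OROW
After move 5 (F): F=BYRG U=WGWR R=BWYR D=YOYW L=OROG
After move 6 (U): U=WWRG F=BWRG R=OBYR B=ORGB L=BYOG
Query 1: L[1] = Y
Query 2: B[2] = G
Query 3: L[3] = G
Query 4: D[1] = O
Query 5: R[0] = O
Query 6: L[0] = B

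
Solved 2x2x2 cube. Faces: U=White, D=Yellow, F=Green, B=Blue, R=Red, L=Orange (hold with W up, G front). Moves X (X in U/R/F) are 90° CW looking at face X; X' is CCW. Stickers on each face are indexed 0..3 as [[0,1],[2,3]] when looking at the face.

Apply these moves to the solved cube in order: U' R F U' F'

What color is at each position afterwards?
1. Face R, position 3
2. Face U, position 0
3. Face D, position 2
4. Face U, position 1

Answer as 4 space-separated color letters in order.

After move 1 (U'): U=WWWW F=OOGG R=GGRR B=RRBB L=BBOO
After move 2 (R): R=RGRG U=WOWG F=OYGY D=YBYR B=WRWB
After move 3 (F): F=GOYY U=WOOB R=WGGG D=RRYR L=BYOB
After move 4 (U'): U=OBWO F=BYYY R=GOGG B=WGWB L=WROB
After move 5 (F'): F=YYBY U=OBGG R=RORG D=RBYR L=WOOW
Query 1: R[3] = G
Query 2: U[0] = O
Query 3: D[2] = Y
Query 4: U[1] = B

Answer: G O Y B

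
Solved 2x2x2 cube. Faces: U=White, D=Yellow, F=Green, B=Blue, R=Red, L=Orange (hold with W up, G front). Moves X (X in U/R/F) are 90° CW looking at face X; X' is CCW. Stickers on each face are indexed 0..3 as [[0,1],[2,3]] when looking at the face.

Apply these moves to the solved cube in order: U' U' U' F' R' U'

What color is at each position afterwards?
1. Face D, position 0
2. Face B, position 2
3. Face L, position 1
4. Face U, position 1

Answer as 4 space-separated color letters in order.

Answer: G O O O

Derivation:
After move 1 (U'): U=WWWW F=OOGG R=GGRR B=RRBB L=BBOO
After move 2 (U'): U=WWWW F=BBGG R=OORR B=GGBB L=RROO
After move 3 (U'): U=WWWW F=RRGG R=BBRR B=OOBB L=GGOO
After move 4 (F'): F=RGRG U=WWBR R=YBYR D=GOYY L=GWOW
After move 5 (R'): R=BRYY U=WBBO F=RWRR D=GGYG B=YOOB
After move 6 (U'): U=BOWB F=GWRR R=RWYY B=BROB L=YOOW
Query 1: D[0] = G
Query 2: B[2] = O
Query 3: L[1] = O
Query 4: U[1] = O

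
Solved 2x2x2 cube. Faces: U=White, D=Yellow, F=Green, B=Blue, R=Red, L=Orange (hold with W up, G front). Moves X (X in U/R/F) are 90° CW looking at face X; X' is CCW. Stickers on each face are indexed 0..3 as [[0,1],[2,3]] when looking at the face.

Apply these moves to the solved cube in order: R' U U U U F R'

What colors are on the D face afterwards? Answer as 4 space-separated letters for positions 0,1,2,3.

Answer: R G Y W

Derivation:
After move 1 (R'): R=RRRR U=WBWB F=GWGW D=YGYG B=YBYB
After move 2 (U): U=WWBB F=RRGW R=YBRR B=OOYB L=GWOO
After move 3 (U): U=BWBW F=YBGW R=OORR B=GWYB L=RROO
After move 4 (U): U=BBWW F=OOGW R=GWRR B=RRYB L=YBOO
After move 5 (U): U=WBWB F=GWGW R=RRRR B=YBYB L=OOOO
After move 6 (F): F=GGWW U=WBOO R=WRBR D=RRYG L=OYOG
After move 7 (R'): R=RRWB U=WYOY F=GBWO D=RGYW B=GBRB
Query: D face = RGYW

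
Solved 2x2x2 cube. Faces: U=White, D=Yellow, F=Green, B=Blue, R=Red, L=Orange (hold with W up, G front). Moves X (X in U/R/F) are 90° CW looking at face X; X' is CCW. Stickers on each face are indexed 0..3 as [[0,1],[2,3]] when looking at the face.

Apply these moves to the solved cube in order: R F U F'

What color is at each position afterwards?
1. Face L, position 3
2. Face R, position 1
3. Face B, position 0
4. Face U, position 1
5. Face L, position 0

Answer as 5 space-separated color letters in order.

After move 1 (R): R=RRRR U=WGWG F=GYGY D=YBYB B=WBWB
After move 2 (F): F=GGYY U=WGOO R=WRGR D=RRYB L=OYOB
After move 3 (U): U=OWOG F=WRYY R=WBGR B=OYWB L=GGOB
After move 4 (F'): F=RYWY U=OWWG R=RBRR D=GBYB L=GGOO
Query 1: L[3] = O
Query 2: R[1] = B
Query 3: B[0] = O
Query 4: U[1] = W
Query 5: L[0] = G

Answer: O B O W G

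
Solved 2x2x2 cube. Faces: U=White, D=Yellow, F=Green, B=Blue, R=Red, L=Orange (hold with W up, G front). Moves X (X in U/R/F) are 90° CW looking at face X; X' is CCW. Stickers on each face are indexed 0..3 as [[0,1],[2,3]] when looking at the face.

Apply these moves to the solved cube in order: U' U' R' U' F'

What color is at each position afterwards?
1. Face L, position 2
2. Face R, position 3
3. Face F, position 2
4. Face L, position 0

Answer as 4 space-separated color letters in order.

After move 1 (U'): U=WWWW F=OOGG R=GGRR B=RRBB L=BBOO
After move 2 (U'): U=WWWW F=BBGG R=OORR B=GGBB L=RROO
After move 3 (R'): R=OROR U=WBWG F=BWGW D=YBYG B=YGYB
After move 4 (U'): U=BGWW F=RRGW R=BWOR B=ORYB L=YGOO
After move 5 (F'): F=RWRG U=BGBO R=BWYR D=GOYG L=YWOW
Query 1: L[2] = O
Query 2: R[3] = R
Query 3: F[2] = R
Query 4: L[0] = Y

Answer: O R R Y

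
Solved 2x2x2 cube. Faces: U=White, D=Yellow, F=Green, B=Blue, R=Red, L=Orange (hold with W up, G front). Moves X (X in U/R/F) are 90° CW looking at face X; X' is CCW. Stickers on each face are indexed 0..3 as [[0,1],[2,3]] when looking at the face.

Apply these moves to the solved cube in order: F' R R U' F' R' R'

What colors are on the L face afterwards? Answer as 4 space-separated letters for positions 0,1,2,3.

Answer: G R O W

Derivation:
After move 1 (F'): F=GGGG U=WWRR R=YRYR D=OOYY L=OWOW
After move 2 (R): R=YYRR U=WGRG F=GOGY D=OBYB B=RBWB
After move 3 (R): R=RYRY U=WORY F=GBGB D=OWYR B=GBGB
After move 4 (U'): U=OYWR F=OWGB R=GBRY B=RYGB L=GBOW
After move 5 (F'): F=WBOG U=OYGR R=WBOY D=BWYR L=GROW
After move 6 (R'): R=BYWO U=OGGR F=WYOR D=BBYG B=RYWB
After move 7 (R'): R=YOBW U=OWGR F=WGOR D=BYYR B=GYBB
Query: L face = GROW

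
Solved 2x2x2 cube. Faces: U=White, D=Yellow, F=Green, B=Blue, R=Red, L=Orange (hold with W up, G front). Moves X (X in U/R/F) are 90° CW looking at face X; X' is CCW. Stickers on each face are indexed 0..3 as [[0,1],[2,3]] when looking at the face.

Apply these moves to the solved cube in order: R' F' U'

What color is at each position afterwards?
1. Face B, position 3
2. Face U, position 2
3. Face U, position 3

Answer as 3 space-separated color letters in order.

Answer: B W R

Derivation:
After move 1 (R'): R=RRRR U=WBWB F=GWGW D=YGYG B=YBYB
After move 2 (F'): F=WWGG U=WBRR R=GRYR D=OOYG L=OBOW
After move 3 (U'): U=BRWR F=OBGG R=WWYR B=GRYB L=YBOW
Query 1: B[3] = B
Query 2: U[2] = W
Query 3: U[3] = R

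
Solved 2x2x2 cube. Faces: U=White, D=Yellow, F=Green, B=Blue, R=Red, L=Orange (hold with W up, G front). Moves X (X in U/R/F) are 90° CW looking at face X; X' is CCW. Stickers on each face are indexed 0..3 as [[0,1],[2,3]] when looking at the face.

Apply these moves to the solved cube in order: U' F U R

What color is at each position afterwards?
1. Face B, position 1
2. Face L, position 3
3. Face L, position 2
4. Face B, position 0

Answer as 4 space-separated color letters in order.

Answer: Y Y O W

Derivation:
After move 1 (U'): U=WWWW F=OOGG R=GGRR B=RRBB L=BBOO
After move 2 (F): F=GOGO U=WWOB R=WGWR D=RGYY L=BYOY
After move 3 (U): U=OWBW F=WGGO R=RRWR B=BYBB L=GOOY
After move 4 (R): R=WRRR U=OGBO F=WGGY D=RBYB B=WYWB
Query 1: B[1] = Y
Query 2: L[3] = Y
Query 3: L[2] = O
Query 4: B[0] = W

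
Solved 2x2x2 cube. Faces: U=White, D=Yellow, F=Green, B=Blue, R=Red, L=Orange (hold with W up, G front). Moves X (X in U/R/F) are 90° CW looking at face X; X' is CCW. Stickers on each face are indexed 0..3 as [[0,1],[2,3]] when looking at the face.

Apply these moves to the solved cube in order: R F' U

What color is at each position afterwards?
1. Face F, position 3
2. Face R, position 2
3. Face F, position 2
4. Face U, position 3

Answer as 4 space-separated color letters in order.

After move 1 (R): R=RRRR U=WGWG F=GYGY D=YBYB B=WBWB
After move 2 (F'): F=YYGG U=WGRR R=BRYR D=OOYB L=OGOW
After move 3 (U): U=RWRG F=BRGG R=WBYR B=OGWB L=YYOW
Query 1: F[3] = G
Query 2: R[2] = Y
Query 3: F[2] = G
Query 4: U[3] = G

Answer: G Y G G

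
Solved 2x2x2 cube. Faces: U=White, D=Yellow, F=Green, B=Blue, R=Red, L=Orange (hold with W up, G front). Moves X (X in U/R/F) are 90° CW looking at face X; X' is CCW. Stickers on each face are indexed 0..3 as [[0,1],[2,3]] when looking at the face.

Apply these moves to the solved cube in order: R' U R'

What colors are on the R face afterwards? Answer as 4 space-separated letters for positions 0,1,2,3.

Answer: B R Y R

Derivation:
After move 1 (R'): R=RRRR U=WBWB F=GWGW D=YGYG B=YBYB
After move 2 (U): U=WWBB F=RRGW R=YBRR B=OOYB L=GWOO
After move 3 (R'): R=BRYR U=WYBO F=RWGB D=YRYW B=GOGB
Query: R face = BRYR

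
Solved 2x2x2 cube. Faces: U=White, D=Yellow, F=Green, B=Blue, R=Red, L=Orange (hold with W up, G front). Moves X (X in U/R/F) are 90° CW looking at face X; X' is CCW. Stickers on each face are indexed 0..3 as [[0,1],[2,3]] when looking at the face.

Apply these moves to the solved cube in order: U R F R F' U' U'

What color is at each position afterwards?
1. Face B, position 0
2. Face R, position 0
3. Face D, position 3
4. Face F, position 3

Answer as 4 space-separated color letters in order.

After move 1 (U): U=WWWW F=RRGG R=BBRR B=OOBB L=GGOO
After move 2 (R): R=RBRB U=WRWG F=RYGY D=YBYO B=WOWB
After move 3 (F): F=GRYY U=WROG R=WBGB D=RRYO L=GYOB
After move 4 (R): R=GWBB U=WROY F=GRYO D=RWYW B=GORB
After move 5 (F'): F=ROGY U=WRGB R=WWRB D=YBYW L=GYOO
After move 6 (U'): U=RBWG F=GYGY R=RORB B=WWRB L=GOOO
After move 7 (U'): U=BGRW F=GOGY R=GYRB B=RORB L=WWOO
Query 1: B[0] = R
Query 2: R[0] = G
Query 3: D[3] = W
Query 4: F[3] = Y

Answer: R G W Y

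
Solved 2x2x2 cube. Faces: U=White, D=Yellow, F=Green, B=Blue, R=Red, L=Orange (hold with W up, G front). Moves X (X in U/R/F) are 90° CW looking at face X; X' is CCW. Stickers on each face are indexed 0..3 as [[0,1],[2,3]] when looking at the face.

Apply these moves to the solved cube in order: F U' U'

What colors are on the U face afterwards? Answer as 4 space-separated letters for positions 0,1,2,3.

After move 1 (F): F=GGGG U=WWOO R=WRWR D=RRYY L=OYOY
After move 2 (U'): U=WOWO F=OYGG R=GGWR B=WRBB L=BBOY
After move 3 (U'): U=OOWW F=BBGG R=OYWR B=GGBB L=WROY
Query: U face = OOWW

Answer: O O W W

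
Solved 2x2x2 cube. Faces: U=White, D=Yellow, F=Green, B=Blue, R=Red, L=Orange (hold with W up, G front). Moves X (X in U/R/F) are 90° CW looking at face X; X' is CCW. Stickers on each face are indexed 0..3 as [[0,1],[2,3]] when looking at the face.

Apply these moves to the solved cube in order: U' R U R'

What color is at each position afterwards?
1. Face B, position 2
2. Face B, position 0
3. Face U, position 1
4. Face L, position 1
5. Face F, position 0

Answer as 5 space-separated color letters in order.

After move 1 (U'): U=WWWW F=OOGG R=GGRR B=RRBB L=BBOO
After move 2 (R): R=RGRG U=WOWG F=OYGY D=YBYR B=WRWB
After move 3 (U): U=WWGO F=RGGY R=WRRG B=BBWB L=OYOO
After move 4 (R'): R=RGWR U=WWGB F=RWGO D=YGYY B=RBBB
Query 1: B[2] = B
Query 2: B[0] = R
Query 3: U[1] = W
Query 4: L[1] = Y
Query 5: F[0] = R

Answer: B R W Y R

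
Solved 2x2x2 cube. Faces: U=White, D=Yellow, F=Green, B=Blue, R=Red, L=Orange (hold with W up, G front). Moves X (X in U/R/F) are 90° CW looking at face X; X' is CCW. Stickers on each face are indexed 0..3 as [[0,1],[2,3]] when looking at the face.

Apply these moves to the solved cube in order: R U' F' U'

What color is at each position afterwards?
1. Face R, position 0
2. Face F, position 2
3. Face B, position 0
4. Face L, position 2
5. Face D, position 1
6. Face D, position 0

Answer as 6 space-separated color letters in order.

After move 1 (R): R=RRRR U=WGWG F=GYGY D=YBYB B=WBWB
After move 2 (U'): U=GGWW F=OOGY R=GYRR B=RRWB L=WBOO
After move 3 (F'): F=OYOG U=GGGR R=BYYR D=BOYB L=WWOW
After move 4 (U'): U=GRGG F=WWOG R=OYYR B=BYWB L=RROW
Query 1: R[0] = O
Query 2: F[2] = O
Query 3: B[0] = B
Query 4: L[2] = O
Query 5: D[1] = O
Query 6: D[0] = B

Answer: O O B O O B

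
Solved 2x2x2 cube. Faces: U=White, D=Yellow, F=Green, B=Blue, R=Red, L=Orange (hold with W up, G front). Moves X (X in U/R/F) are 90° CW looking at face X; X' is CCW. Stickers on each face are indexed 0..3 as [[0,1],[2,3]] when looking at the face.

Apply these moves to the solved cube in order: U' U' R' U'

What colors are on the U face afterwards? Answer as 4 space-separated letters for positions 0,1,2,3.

Answer: B G W W

Derivation:
After move 1 (U'): U=WWWW F=OOGG R=GGRR B=RRBB L=BBOO
After move 2 (U'): U=WWWW F=BBGG R=OORR B=GGBB L=RROO
After move 3 (R'): R=OROR U=WBWG F=BWGW D=YBYG B=YGYB
After move 4 (U'): U=BGWW F=RRGW R=BWOR B=ORYB L=YGOO
Query: U face = BGWW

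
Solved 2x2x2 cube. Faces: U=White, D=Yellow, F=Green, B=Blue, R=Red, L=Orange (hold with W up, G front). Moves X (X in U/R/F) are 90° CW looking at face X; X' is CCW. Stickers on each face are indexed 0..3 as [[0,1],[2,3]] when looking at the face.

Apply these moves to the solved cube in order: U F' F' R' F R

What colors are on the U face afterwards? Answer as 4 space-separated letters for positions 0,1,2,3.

After move 1 (U): U=WWWW F=RRGG R=BBRR B=OOBB L=GGOO
After move 2 (F'): F=RGRG U=WWBR R=YBYR D=GOYY L=GWOW
After move 3 (F'): F=GGRR U=WWYY R=OBGR D=WWYY L=GROB
After move 4 (R'): R=BROG U=WBYO F=GWRY D=WGYR B=YOWB
After move 5 (F): F=RGYW U=WBBR R=YROG D=OBYR L=GWOG
After move 6 (R): R=OYGR U=WGBW F=RBYR D=OWYY B=ROBB
Query: U face = WGBW

Answer: W G B W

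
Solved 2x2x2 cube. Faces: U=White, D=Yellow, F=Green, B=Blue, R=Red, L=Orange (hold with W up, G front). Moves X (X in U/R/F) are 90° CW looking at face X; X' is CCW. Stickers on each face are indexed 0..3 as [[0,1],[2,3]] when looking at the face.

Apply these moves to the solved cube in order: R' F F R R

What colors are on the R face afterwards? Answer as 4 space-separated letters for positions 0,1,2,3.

Answer: R O R O

Derivation:
After move 1 (R'): R=RRRR U=WBWB F=GWGW D=YGYG B=YBYB
After move 2 (F): F=GGWW U=WBOO R=WRBR D=RRYG L=OYOG
After move 3 (F): F=WGWG U=WBGY R=OROR D=BWYG L=OROR
After move 4 (R): R=OORR U=WGGG F=WWWG D=BYYY B=YBBB
After move 5 (R): R=RORO U=WWGG F=WYWY D=BBYY B=GBGB
Query: R face = RORO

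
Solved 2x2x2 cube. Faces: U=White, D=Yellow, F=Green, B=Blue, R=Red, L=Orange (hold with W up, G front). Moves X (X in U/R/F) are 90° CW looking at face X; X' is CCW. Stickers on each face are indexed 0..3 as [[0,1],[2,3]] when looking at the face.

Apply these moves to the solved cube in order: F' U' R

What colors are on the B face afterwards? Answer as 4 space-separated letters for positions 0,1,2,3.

After move 1 (F'): F=GGGG U=WWRR R=YRYR D=OOYY L=OWOW
After move 2 (U'): U=WRWR F=OWGG R=GGYR B=YRBB L=BBOW
After move 3 (R): R=YGRG U=WWWG F=OOGY D=OBYY B=RRRB
Query: B face = RRRB

Answer: R R R B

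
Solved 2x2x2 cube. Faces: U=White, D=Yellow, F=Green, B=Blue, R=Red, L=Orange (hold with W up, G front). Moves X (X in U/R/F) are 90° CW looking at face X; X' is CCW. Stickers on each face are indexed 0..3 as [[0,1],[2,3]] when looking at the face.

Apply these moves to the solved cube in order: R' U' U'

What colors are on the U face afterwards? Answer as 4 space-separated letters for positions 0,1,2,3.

Answer: B W B W

Derivation:
After move 1 (R'): R=RRRR U=WBWB F=GWGW D=YGYG B=YBYB
After move 2 (U'): U=BBWW F=OOGW R=GWRR B=RRYB L=YBOO
After move 3 (U'): U=BWBW F=YBGW R=OORR B=GWYB L=RROO
Query: U face = BWBW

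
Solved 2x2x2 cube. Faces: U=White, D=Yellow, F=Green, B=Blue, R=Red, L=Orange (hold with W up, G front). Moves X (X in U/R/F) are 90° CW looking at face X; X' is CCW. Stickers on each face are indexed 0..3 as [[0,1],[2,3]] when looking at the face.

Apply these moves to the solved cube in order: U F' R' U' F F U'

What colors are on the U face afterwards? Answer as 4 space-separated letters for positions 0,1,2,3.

Answer: O G B G

Derivation:
After move 1 (U): U=WWWW F=RRGG R=BBRR B=OOBB L=GGOO
After move 2 (F'): F=RGRG U=WWBR R=YBYR D=GOYY L=GWOW
After move 3 (R'): R=BRYY U=WBBO F=RWRR D=GGYG B=YOOB
After move 4 (U'): U=BOWB F=GWRR R=RWYY B=BROB L=YOOW
After move 5 (F): F=RGRW U=BOWO R=WWBY D=YRYG L=YGOG
After move 6 (F): F=RRWG U=BOGG R=WWOY D=BWYG L=YYOR
After move 7 (U'): U=OGBG F=YYWG R=RROY B=WWOB L=BROR
Query: U face = OGBG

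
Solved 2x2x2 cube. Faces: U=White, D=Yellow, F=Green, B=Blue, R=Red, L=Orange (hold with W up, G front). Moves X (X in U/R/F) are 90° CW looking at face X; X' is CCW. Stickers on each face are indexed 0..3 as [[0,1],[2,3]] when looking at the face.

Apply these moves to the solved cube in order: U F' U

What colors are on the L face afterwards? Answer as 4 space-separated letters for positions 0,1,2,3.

Answer: R G O W

Derivation:
After move 1 (U): U=WWWW F=RRGG R=BBRR B=OOBB L=GGOO
After move 2 (F'): F=RGRG U=WWBR R=YBYR D=GOYY L=GWOW
After move 3 (U): U=BWRW F=YBRG R=OOYR B=GWBB L=RGOW
Query: L face = RGOW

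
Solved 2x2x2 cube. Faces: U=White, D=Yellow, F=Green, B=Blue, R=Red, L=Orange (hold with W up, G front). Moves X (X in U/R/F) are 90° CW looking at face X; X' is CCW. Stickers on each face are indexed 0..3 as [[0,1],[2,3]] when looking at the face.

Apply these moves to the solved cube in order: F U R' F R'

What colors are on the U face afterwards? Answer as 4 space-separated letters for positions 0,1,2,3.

Answer: O R Y Y

Derivation:
After move 1 (F): F=GGGG U=WWOO R=WRWR D=RRYY L=OYOY
After move 2 (U): U=OWOW F=WRGG R=BBWR B=OYBB L=GGOY
After move 3 (R'): R=BRBW U=OBOO F=WWGW D=RRYG B=YYRB
After move 4 (F): F=GWWW U=OBYG R=OROW D=BBYG L=GROR
After move 5 (R'): R=RWOO U=ORYY F=GBWG D=BWYW B=GYBB
Query: U face = ORYY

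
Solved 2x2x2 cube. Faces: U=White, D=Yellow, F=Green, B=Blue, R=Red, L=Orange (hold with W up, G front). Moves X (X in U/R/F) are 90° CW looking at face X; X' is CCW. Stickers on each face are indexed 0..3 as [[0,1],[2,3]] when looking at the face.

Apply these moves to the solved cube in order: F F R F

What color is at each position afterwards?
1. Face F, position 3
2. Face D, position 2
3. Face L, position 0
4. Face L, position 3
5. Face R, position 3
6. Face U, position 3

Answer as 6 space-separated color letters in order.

After move 1 (F): F=GGGG U=WWOO R=WRWR D=RRYY L=OYOY
After move 2 (F): F=GGGG U=WWYY R=OROR D=WWYY L=OROR
After move 3 (R): R=OORR U=WGYG F=GWGY D=WBYB B=YBWB
After move 4 (F): F=GGYW U=WGRR R=YOGR D=ROYB L=OWOB
Query 1: F[3] = W
Query 2: D[2] = Y
Query 3: L[0] = O
Query 4: L[3] = B
Query 5: R[3] = R
Query 6: U[3] = R

Answer: W Y O B R R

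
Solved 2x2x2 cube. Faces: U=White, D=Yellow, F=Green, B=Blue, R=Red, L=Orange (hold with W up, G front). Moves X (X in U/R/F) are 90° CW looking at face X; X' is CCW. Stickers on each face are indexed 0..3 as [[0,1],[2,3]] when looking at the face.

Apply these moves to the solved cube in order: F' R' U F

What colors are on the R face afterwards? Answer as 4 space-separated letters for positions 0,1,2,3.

Answer: B B B Y

Derivation:
After move 1 (F'): F=GGGG U=WWRR R=YRYR D=OOYY L=OWOW
After move 2 (R'): R=RRYY U=WBRB F=GWGR D=OGYG B=YBOB
After move 3 (U): U=RWBB F=RRGR R=YBYY B=OWOB L=GWOW
After move 4 (F): F=GRRR U=RWWW R=BBBY D=YYYG L=GOOG
Query: R face = BBBY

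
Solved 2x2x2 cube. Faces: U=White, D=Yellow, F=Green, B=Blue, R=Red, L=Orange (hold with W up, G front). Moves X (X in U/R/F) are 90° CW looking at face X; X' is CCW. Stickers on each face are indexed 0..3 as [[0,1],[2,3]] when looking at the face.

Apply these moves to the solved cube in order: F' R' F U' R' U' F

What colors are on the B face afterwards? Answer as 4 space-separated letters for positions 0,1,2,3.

After move 1 (F'): F=GGGG U=WWRR R=YRYR D=OOYY L=OWOW
After move 2 (R'): R=RRYY U=WBRB F=GWGR D=OGYG B=YBOB
After move 3 (F): F=GGRW U=WBWW R=RRBY D=YRYG L=OOOG
After move 4 (U'): U=BWWW F=OORW R=GGBY B=RROB L=YBOG
After move 5 (R'): R=GYGB U=BOWR F=OWRW D=YOYW B=GRRB
After move 6 (U'): U=ORBW F=YBRW R=OWGB B=GYRB L=GROG
After move 7 (F): F=RYWB U=ORGR R=BWWB D=GOYW L=GYOO
Query: B face = GYRB

Answer: G Y R B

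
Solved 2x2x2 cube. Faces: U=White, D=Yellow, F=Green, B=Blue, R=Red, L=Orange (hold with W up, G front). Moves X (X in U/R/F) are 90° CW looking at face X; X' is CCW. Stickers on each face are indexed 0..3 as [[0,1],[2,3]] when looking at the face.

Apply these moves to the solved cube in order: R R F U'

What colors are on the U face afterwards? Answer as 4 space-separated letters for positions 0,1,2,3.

Answer: Y O W O

Derivation:
After move 1 (R): R=RRRR U=WGWG F=GYGY D=YBYB B=WBWB
After move 2 (R): R=RRRR U=WYWY F=GBGB D=YWYW B=GBGB
After move 3 (F): F=GGBB U=WYOO R=WRYR D=RRYW L=OYOW
After move 4 (U'): U=YOWO F=OYBB R=GGYR B=WRGB L=GBOW
Query: U face = YOWO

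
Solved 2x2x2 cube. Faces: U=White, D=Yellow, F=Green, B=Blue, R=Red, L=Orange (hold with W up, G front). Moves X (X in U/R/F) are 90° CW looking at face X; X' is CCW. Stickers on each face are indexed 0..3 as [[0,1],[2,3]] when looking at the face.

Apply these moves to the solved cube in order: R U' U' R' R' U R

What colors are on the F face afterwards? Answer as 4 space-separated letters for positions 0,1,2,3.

After move 1 (R): R=RRRR U=WGWG F=GYGY D=YBYB B=WBWB
After move 2 (U'): U=GGWW F=OOGY R=GYRR B=RRWB L=WBOO
After move 3 (U'): U=GWGW F=WBGY R=OORR B=GYWB L=RROO
After move 4 (R'): R=OROR U=GWGG F=WWGW D=YBYY B=BYBB
After move 5 (R'): R=RROO U=GBGB F=WWGG D=YWYW B=YYBB
After move 6 (U): U=GGBB F=RRGG R=YYOO B=RRBB L=WWOO
After move 7 (R): R=OYOY U=GRBG F=RWGW D=YBYR B=BRGB
Query: F face = RWGW

Answer: R W G W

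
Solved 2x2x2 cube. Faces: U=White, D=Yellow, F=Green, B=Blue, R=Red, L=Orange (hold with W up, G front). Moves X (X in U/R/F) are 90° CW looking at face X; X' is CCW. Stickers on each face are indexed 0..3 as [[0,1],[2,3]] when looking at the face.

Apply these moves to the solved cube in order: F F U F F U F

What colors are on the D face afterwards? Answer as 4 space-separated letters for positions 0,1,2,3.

Answer: G O Y Y

Derivation:
After move 1 (F): F=GGGG U=WWOO R=WRWR D=RRYY L=OYOY
After move 2 (F): F=GGGG U=WWYY R=OROR D=WWYY L=OROR
After move 3 (U): U=YWYW F=ORGG R=BBOR B=ORBB L=GGOR
After move 4 (F): F=GOGR U=YWRG R=YBWR D=OBYY L=GWOW
After move 5 (F): F=GGRO U=YWWW R=RBGR D=WYYY L=GOOB
After move 6 (U): U=WYWW F=RBRO R=ORGR B=GOBB L=GGOB
After move 7 (F): F=RROB U=WYBG R=WRWR D=GOYY L=GWOY
Query: D face = GOYY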